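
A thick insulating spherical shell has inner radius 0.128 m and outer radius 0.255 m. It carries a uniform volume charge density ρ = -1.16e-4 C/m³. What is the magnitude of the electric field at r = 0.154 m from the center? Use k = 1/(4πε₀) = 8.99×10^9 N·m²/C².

Symmetry ⇒ E = E(r) r̂. Gaussian sphere of radius r = 0.154 m (within the shell material, 0.128 m < r < 0.255 m).
Enclosed charge is the volume from a to r: Q_enc = (4π/3)ρ(r³ − a³) = -7.556×10^-7 C.
Since E is radial and uniform over the Gaussian sphere, Φ = E·4πr² = Q_enc/ε₀.
E = k|Q_enc|/r² = (8.99×10^9)(7.556×10^-7)/(0.154)² = 2.86×10^5 N/C.

2.86×10^5 N/C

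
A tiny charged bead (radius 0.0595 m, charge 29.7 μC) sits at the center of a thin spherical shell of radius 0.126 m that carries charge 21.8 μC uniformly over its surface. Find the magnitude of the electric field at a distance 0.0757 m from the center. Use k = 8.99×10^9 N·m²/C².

|E| = 4.66e7 N/C

Use a concentric Gaussian sphere at r = 0.0757 m (between the bodies, 0.0595 m < r < 0.126 m).
The shell at 0.126 m lies outside the Gaussian surface, so Q_enc = 29.7 μC = 2.97e-5 C.
Gauss's law: E·4πr² = Q_enc/ε₀.
E = k|Q_enc|/r² = (8.99×10^9)(2.97e-5)/(0.0757)² = 4.66e7 N/C.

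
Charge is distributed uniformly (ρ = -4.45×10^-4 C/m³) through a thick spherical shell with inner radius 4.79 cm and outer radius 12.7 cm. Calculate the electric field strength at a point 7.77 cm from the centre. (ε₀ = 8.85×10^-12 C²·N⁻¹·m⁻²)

Take a concentric spherical Gaussian surface of radius r = 7.77 cm (within the shell material, 4.79 cm < r < 12.7 cm).
Only the shell between 4.79 cm and r is enclosed: Q_enc = ρ·(4π/3)(r³ − a³) = (-4.45×10^-4)·(4π/3)·((0.0777)³ − (0.0479)³) = -6.695×10^-7 C.
By Gauss's law, ∮E·dA = E·4πr² = Q_enc/ε₀.
E = |Q_enc|/(4πε₀r²) = (6.695×10^-7)/(4π·8.85×10^-12·(0.0777)²) = 9.97×10^5 N/C.

|E| ≈ 9.97e5 N/C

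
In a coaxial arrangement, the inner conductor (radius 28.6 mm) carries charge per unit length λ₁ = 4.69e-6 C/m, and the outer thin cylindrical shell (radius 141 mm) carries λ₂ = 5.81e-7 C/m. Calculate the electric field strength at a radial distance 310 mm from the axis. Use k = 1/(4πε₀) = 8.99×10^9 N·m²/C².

By cylindrical symmetry E is radial; use a coaxial Gaussian cylinder of radius 310 mm and length L (r > 141 mm, enclosing both).
λ_enc = λ₁ + λ₂ = (4.69e-6) + (5.81×10^-7) = 5.271e-6 C/m.
Since E is radial and uniform over the curved surface, Φ = E·2πrL = Q_enc/ε₀ = λ_enc L/ε₀.
E = 2k|λ_enc|/r = 2(8.99×10^9)(5.271×10^-6)/(0.31) = 3.06×10^5 N/C.

|E| = 3.06e5 N/C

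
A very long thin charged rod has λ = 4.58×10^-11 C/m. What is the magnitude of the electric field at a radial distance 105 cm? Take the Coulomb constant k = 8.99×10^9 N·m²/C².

Take a coaxial cylindrical Gaussian surface of radius r = 105 cm and length L.
Q_enc = λL, so λ_enc = 4.58×10^-11 C/m.
By Gauss's law (flux through the curved wall only), E·2πrL = λ_enc L/ε₀.
E = 2k|λ_enc|/r = 2(8.99×10^9)(4.58e-11)/(1.05) = 0.784 N/C.

|E| ≈ 0.784 N/C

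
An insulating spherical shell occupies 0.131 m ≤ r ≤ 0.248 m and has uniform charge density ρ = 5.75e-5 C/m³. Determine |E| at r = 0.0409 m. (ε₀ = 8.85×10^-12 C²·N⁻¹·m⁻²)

Use a concentric Gaussian sphere at r = 0.0409 m (r < 0.131 m, inside the empty cavity).
No charge is enclosed, so by Gauss's law E·4πr² = 0 ⇒ E = 0.

E = 0 (no enclosed charge)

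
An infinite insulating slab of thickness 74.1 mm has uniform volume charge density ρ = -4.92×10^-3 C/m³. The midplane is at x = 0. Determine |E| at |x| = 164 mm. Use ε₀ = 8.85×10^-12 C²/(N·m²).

The point |x| = 164 mm lies outside the slab (half-thickness 0.03705 m). A symmetric pillbox spanning the full slab encloses Q_enc = ρ·d·A.
Flux = 2EA ⇒ E = |ρ|d/(2ε₀), independent of distance outside.
E = (4.92×10^-3)(0.0741)/(2·8.85×10^-12) = 2.06×10^7 N/C.

|E| = 2.06×10^7 N/C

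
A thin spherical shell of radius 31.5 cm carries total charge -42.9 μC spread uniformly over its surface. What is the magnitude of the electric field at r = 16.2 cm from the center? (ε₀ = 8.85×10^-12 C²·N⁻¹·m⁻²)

Take a concentric spherical Gaussian surface of radius r = 16.2 cm (inside the shell, r < 31.5 cm).
No charge lies within this surface, so Q_enc = 0 and Gauss's law gives E·4πr² = 0 ⇒ E = 0.

|E| = 0 N/C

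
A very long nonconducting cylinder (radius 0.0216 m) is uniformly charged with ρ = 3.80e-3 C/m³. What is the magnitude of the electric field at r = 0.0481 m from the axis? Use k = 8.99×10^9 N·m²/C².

By cylindrical symmetry E is radial; use a coaxial Gaussian cylinder of radius 0.0481 m and length L (r > 0.0216 m, full cross-section enclosed).
λ_enc = ρ·πR² = (3.80e-3)π(0.0216)² = 5.57e-6 C/m.
By Gauss's law (flux through the curved wall only), E·2πrL = λ_enc L/ε₀.
E = 2k|λ_enc|/r = 2(8.99×10^9)(5.57e-6)/(0.0481) = 2.08e6 N/C.

E ≈ 2.08e6 N/C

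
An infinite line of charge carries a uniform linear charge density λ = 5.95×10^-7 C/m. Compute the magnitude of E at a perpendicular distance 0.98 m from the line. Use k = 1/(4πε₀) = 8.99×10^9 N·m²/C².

Take a coaxial cylindrical Gaussian surface of radius r = 0.98 m and length L.
Q_enc = λL, so λ_enc = 5.95×10^-7 C/m.
Gauss's law: E·2πrL = λ_enc L/ε₀.
E = 2k|λ_enc|/r = 2(8.99×10^9)(5.95e-7)/(0.98) = 1.09×10^4 N/C.

|E| ≈ 1.09×10^4 N/C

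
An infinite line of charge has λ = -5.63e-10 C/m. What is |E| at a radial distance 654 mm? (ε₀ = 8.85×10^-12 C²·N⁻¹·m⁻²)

Take a coaxial cylindrical Gaussian surface of radius r = 654 mm and length L.
Q_enc = λL, so λ_enc = -5.63e-10 C/m.
Applying ∮E·dA = Q_enc/ε₀ with the end caps contributing no flux:
E = |λ_enc|/(2πε₀r) = (5.63×10^-10)/(2π·8.85×10^-12·0.654) = 15.5 N/C.

|E| ≈ 15.5 V/m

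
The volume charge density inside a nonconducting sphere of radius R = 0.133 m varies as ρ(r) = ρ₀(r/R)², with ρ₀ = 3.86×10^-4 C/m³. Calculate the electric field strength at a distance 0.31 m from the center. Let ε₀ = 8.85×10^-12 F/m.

|E| = 2.14e5 N/C

Take a concentric spherical Gaussian surface of radius r = 0.31 m (r > R, all charge enclosed).
Q_enc = 4π ∫₀^R ρ₀(r'/R)^2 r'² dr' = 4πρ₀R³/5 = 2.282e-6 C.
Applying ∮E·dA = Q_enc/ε₀ with Φ = E(4πr²):
E = |Q_enc|/(4πε₀r²) = (2.282×10^-6)/(4π·8.85×10^-12·(0.31)²) = 2.14×10^5 N/C.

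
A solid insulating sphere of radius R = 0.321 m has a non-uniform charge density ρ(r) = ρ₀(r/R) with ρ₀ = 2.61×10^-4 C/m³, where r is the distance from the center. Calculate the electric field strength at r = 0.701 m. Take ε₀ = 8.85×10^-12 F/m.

Take a concentric spherical Gaussian surface of radius r = 0.701 m (r > R, all charge enclosed).
Q_enc = 4π ∫₀^R ρ₀(r'/R)^1 r'² dr' = 4πρ₀R³/4 = 2.712×10^-5 C.
Gauss's law: E·4πr² = Q_enc/ε₀.
E = |Q_enc|/(4πε₀r²) = (2.712e-5)/(4π·8.85×10^-12·(0.701)²) = 4.96×10^5 N/C.

E ≈ 4.96e5 N/C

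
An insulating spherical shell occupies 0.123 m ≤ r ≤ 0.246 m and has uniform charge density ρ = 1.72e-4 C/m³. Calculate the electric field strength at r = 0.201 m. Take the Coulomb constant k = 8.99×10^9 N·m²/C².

Take a concentric spherical Gaussian surface of radius r = 0.201 m (within the shell material, 0.123 m < r < 0.246 m).
Only the shell between 0.123 m and r is enclosed: Q_enc = ρ·(4π/3)(r³ − a³) = (1.72×10^-4)·(4π/3)·((0.201)³ − (0.123)³) = 4.51e-6 C.
Applying ∮E·dA = Q_enc/ε₀ with Φ = E(4πr²):
E = k|Q_enc|/r² = (8.99×10^9)(4.51×10^-6)/(0.201)² = 1.00×10^6 N/C.

E ≈ 1.00×10^6 N/C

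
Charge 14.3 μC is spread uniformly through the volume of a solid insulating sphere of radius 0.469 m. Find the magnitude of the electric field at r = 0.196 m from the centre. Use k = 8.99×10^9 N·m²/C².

Use a concentric Gaussian sphere at r = 0.196 m (r < R).
Only the charge within r is enclosed: Q_enc = Q·(r/R)³ = (14.3 μC)·(0.196 m/0.469 m)³ = 1.044e-6 C.
Applying ∮E·dA = Q_enc/ε₀ with Φ = E(4πr²):
E = k|Q_enc|/r² = (8.99×10^9)(1.044e-6)/(0.196)² = 2.44×10^5 N/C.

E ≈ 2.44×10^5 V/m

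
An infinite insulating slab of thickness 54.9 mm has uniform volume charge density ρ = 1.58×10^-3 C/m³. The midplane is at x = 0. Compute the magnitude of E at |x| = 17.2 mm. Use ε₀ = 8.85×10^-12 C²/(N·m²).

|E| ≈ 3.07×10^6 N/C

By symmetry E is perpendicular to the slab. A Gaussian pillbox from −17.2 mm to +17.2 mm (face area A) lies entirely within the slab.
Q_enc = ρ·(2x)·A and flux = 2EA, so 2EA = 2ρxA/ε₀ ⇒ E = |ρ|x/ε₀.
E = (1.58×10^-3)(0.0172)/(8.85×10^-12) = 3.07×10^6 N/C.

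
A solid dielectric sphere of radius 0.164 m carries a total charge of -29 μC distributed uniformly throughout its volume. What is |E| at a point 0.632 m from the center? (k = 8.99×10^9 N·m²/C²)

By spherical symmetry E is radial; choose a Gaussian sphere of radius r = 0.632 m (r > R, so the entire charge is enclosed).
Q_enc = -29 μC = -2.90e-5 C.
By Gauss's law, ∮E·dA = E·4πr² = Q_enc/ε₀.
E = k|Q_enc|/r² = (8.99×10^9)(2.90×10^-5)/(0.632)² = 6.53e5 N/C.

|E| ≈ 6.53×10^5 V/m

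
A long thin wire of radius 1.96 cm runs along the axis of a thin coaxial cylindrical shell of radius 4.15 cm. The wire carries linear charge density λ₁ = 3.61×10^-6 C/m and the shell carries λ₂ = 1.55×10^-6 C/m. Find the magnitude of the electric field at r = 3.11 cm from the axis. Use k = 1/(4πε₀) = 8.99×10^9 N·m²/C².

|E| ≈ 2.09×10^6 V/m

Coaxial Gaussian cylinder, radius r = 3.11 cm, length L (between the conductors, 1.96 cm < r < 4.15 cm).
Only the inner wire is enclosed; the outer shell contributes nothing inside itself. λ_enc = λ₁ = 3.61×10^-6 C/m.
Applying ∮E·dA = Q_enc/ε₀ with the end caps contributing no flux:
E = 2k|λ_enc|/r = 2(8.99×10^9)(3.61×10^-6)/(0.0311) = 2.09e6 N/C.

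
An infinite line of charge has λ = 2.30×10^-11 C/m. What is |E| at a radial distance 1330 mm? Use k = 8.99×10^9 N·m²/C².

Coaxial Gaussian cylinder, radius r = 1330 mm, length L.
Q_enc = λL, so λ_enc = 2.30e-11 C/m.
Applying ∮E·dA = Q_enc/ε₀ with the end caps contributing no flux:
E = 2k|λ_enc|/r = 2(8.99×10^9)(2.30e-11)/(1.33) = 0.311 N/C.

E = 0.311 N/C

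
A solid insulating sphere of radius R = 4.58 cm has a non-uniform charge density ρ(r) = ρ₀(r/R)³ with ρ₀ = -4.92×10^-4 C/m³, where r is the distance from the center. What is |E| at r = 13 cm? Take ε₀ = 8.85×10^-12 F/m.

Take a concentric spherical Gaussian surface of radius r = 13 cm (r > R, all charge enclosed).
Q_enc = 4π ∫₀^R ρ₀(r'/R)^3 r'² dr' = 4πρ₀R³/6 = -9.90×10^-8 C.
Applying ∮E·dA = Q_enc/ε₀ with Φ = E(4πr²):
E = |Q_enc|/(4πε₀r²) = (9.90e-8)/(4π·8.85×10^-12·(0.13)²) = 5.27e4 N/C.

|E| = 5.27×10^4 N/C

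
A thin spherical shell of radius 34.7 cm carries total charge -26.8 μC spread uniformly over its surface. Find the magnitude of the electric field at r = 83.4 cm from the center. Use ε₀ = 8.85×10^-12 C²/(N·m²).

E = 3.46e5 N/C

Symmetry ⇒ E = E(r) r̂. Gaussian sphere of radius r = 83.4 cm (r > 34.7 cm).
The entire shell is enclosed: Q_enc = -2.68×10^-5 C.
By Gauss's law, ∮E·dA = E·4πr² = Q_enc/ε₀.
E = |Q_enc|/(4πε₀r²) = (2.68×10^-5)/(4π·8.85×10^-12·(0.834)²) = 3.46×10^5 N/C.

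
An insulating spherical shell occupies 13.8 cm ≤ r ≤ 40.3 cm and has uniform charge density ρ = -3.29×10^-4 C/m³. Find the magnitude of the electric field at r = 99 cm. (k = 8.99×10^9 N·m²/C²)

|E| ≈ 7.94×10^5 N/C

Use a concentric Gaussian sphere at r = 99 cm (r > 40.3 cm, enclosing the whole shell).
Q_enc = ρ·(4π/3)(b³ − a³) = (-3.29×10^-4)·(4π/3)·((0.403)³ − (0.138)³) = -8.658×10^-5 C.
By Gauss's law, ∮E·dA = E·4πr² = Q_enc/ε₀.
E = k|Q_enc|/r² = (8.99×10^9)(8.658e-5)/(0.99)² = 7.94×10^5 N/C.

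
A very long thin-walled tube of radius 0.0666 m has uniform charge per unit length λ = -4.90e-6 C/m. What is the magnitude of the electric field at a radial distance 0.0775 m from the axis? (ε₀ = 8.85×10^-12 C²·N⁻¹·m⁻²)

Take a coaxial cylindrical Gaussian surface of radius r = 0.0775 m and length L (r > 0.0666 m).
The full line charge is enclosed: λ_enc = -4.90×10^-6 C/m.
Applying ∮E·dA = Q_enc/ε₀ with the end caps contributing no flux:
E = |λ_enc|/(2πε₀r) = (4.90×10^-6)/(2π·8.85×10^-12·0.0775) = 1.14×10^6 N/C.

|E| = 1.14e6 N/C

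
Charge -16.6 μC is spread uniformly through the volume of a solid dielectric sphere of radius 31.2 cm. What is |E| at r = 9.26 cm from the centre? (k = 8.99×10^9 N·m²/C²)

Use a concentric Gaussian sphere at r = 9.26 cm (r < R).
For a uniform sphere the enclosed fraction is (r/R)³, so Q_enc = (-16.6 μC)(0.0926/0.312)³ = -4.34×10^-7 C.
Since E is radial and uniform over the Gaussian sphere, Φ = E·4πr² = Q_enc/ε₀.
E = k|Q_enc|/r² = (8.99×10^9)(4.34×10^-7)/(0.0926)² = 4.55×10^5 N/C.

|E| ≈ 4.55×10^5 N/C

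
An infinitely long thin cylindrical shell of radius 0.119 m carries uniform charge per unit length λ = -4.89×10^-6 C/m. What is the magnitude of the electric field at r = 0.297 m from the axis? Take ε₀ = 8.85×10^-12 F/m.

By cylindrical symmetry E is radial; use a coaxial Gaussian cylinder of radius 0.297 m and length L (r > 0.119 m).
The full line charge is enclosed: λ_enc = -4.89e-6 C/m.
Gauss's law: E·2πrL = λ_enc L/ε₀.
E = |λ_enc|/(2πε₀r) = (4.89×10^-6)/(2π·8.85×10^-12·0.297) = 2.96e5 N/C.

|E| = 2.96×10^5 N/C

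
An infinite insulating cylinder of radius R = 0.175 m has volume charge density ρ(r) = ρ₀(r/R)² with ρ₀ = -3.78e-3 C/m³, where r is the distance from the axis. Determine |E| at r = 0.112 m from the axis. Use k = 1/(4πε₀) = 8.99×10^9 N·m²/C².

Coaxial Gaussian cylinder, radius r = 0.112 m, length L (r < R).
Integrating ρ over the cross-section to radius r: λ_enc = (2πρ₀/R²) ∫₀^r r'^3 dr' = 2πρ₀ r^4/(4·R²) = -3.051×10^-5 C/m.
Since E is radial and uniform over the curved surface, Φ = E·2πrL = Q_enc/ε₀ = λ_enc L/ε₀.
E = 2k|λ_enc|/r = 2(8.99×10^9)(3.051×10^-5)/(0.112) = 4.90×10^6 N/C.

|E| = 4.90×10^6 N/C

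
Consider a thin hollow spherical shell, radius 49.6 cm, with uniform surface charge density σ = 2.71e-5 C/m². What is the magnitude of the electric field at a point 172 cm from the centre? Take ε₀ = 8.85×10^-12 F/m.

|E| = 2.55×10^5 N/C

By spherical symmetry E is radial; choose a Gaussian sphere of radius r = 172 cm (r > 49.6 cm).
The entire shell is enclosed: Q_enc = σ·4πR² = (2.71e-5)·4π·(0.496)² = 8.378×10^-5 C.
Applying ∮E·dA = Q_enc/ε₀ with Φ = E(4πr²):
E = |Q_enc|/(4πε₀r²) = (8.378e-5)/(4π·8.85×10^-12·(1.72)²) = 2.55×10^5 N/C.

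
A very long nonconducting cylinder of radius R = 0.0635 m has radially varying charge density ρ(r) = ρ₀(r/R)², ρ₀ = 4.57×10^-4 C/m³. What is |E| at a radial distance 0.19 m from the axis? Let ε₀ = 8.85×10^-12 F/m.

2.74e5 V/m

Coaxial Gaussian cylinder, radius r = 0.19 m, length L (r > R, full charge per length enclosed).
λ_enc = 2π ∫₀^R ρ₀(r'/R)^2 r' dr' = 2πρ₀R²/4 = 2.895e-6 C/m.
Gauss's law: E·2πrL = λ_enc L/ε₀.
E = |λ_enc|/(2πε₀r) = (2.895e-6)/(2π·8.85×10^-12·0.19) = 2.74e5 N/C.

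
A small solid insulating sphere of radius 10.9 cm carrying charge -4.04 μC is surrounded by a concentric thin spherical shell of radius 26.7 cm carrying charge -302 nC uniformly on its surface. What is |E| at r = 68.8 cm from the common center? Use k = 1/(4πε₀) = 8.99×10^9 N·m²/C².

|E| = 8.25e4 N/C

Take a concentric spherical Gaussian surface of radius r = 68.8 cm (r > 26.7 cm, enclosing both).
Q_enc = (-4.04 μC) + (-302 nC) = -4.342×10^-6 C.
Gauss's law: E·4πr² = Q_enc/ε₀.
E = k|Q_enc|/r² = (8.99×10^9)(4.342×10^-6)/(0.688)² = 8.25e4 N/C.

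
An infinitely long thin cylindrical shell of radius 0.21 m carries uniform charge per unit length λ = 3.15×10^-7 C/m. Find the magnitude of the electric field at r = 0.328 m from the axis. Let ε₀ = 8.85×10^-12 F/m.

|E| ≈ 1.73×10^4 V/m

Take a coaxial cylindrical Gaussian surface of radius r = 0.328 m and length L (r > 0.21 m).
The full line charge is enclosed: λ_enc = 3.15e-7 C/m.
Since E is radial and uniform over the curved surface, Φ = E·2πrL = Q_enc/ε₀ = λ_enc L/ε₀.
E = |λ_enc|/(2πε₀r) = (3.15×10^-7)/(2π·8.85×10^-12·0.328) = 1.73×10^4 N/C.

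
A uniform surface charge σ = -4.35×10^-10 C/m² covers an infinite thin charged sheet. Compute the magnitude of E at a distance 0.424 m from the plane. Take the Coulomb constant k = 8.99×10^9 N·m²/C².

E = 24.6 V/m

Choose a cylindrical pillbox piercing the sheet, end faces (area A) parallel to it.
Only the two end caps contribute flux: Φ = 2EA. With Q_enc = σA, Gauss's law gives E = |σ|/(2ε₀).
E = 2πk|σ| = 2π(8.99×10^9)(4.35×10^-10) = 24.6 N/C.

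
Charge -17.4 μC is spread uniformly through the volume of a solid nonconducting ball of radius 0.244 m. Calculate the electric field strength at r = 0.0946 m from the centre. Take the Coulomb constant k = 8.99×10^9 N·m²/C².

Symmetry ⇒ E = E(r) r̂. Gaussian sphere of radius r = 0.0946 m (r < R).
For a uniform sphere the enclosed fraction is (r/R)³, so Q_enc = (-17.4 μC)(0.0946/0.244)³ = -1.014×10^-6 C.
Since E is radial and uniform over the Gaussian sphere, Φ = E·4πr² = Q_enc/ε₀.
E = k|Q_enc|/r² = (8.99×10^9)(1.014e-6)/(0.0946)² = 1.02e6 N/C.

|E| = 1.02×10^6 N/C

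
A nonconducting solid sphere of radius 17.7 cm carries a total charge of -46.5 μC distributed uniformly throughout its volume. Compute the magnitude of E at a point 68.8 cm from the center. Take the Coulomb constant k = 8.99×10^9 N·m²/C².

Symmetry ⇒ E = E(r) r̂. Gaussian sphere of radius r = 68.8 cm (r > R, so the entire charge is enclosed).
Q_enc = -46.5 μC = -4.65e-5 C.
Since E is radial and uniform over the Gaussian sphere, Φ = E·4πr² = Q_enc/ε₀.
E = k|Q_enc|/r² = (8.99×10^9)(4.65×10^-5)/(0.688)² = 8.83×10^5 N/C.

8.83e5 N/C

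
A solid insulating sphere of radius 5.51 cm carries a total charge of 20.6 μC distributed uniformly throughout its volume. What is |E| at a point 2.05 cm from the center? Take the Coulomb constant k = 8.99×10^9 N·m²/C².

By spherical symmetry E is radial; choose a Gaussian sphere of radius r = 2.05 cm (r < R).
Only the charge within r is enclosed: Q_enc = Q·(r/R)³ = (20.6 μC)·(2.05 cm/5.51 cm)³ = 1.061e-6 C.
Gauss's law: E·4πr² = Q_enc/ε₀.
E = k|Q_enc|/r² = (8.99×10^9)(1.061×10^-6)/(0.0205)² = 2.27×10^7 N/C.

2.27e7 V/m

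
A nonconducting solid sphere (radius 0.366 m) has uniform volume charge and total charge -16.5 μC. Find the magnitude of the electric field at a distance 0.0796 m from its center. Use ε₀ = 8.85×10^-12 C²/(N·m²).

2.41×10^5 V/m

By spherical symmetry E is radial; choose a Gaussian sphere of radius r = 0.0796 m (r < R).
For a uniform sphere the enclosed fraction is (r/R)³, so Q_enc = (-16.5 μC)(0.0796/0.366)³ = -1.697×10^-7 C.
Applying ∮E·dA = Q_enc/ε₀ with Φ = E(4πr²):
E = |Q_enc|/(4πε₀r²) = (1.697×10^-7)/(4π·8.85×10^-12·(0.0796)²) = 2.41e5 N/C.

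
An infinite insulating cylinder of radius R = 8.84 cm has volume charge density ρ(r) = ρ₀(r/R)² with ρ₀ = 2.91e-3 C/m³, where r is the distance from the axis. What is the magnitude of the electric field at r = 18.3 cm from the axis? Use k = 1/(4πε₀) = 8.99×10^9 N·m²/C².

|E| ≈ 3.51×10^6 N/C

By cylindrical symmetry E is radial; use a coaxial Gaussian cylinder of radius 18.3 cm and length L (r > R, full charge per length enclosed).
λ_enc = 2π ∫₀^R ρ₀(r'/R)^2 r' dr' = 2πρ₀R²/4 = 3.572×10^-5 C/m.
Applying ∮E·dA = Q_enc/ε₀ with the end caps contributing no flux:
E = 2k|λ_enc|/r = 2(8.99×10^9)(3.572e-5)/(0.183) = 3.51×10^6 N/C.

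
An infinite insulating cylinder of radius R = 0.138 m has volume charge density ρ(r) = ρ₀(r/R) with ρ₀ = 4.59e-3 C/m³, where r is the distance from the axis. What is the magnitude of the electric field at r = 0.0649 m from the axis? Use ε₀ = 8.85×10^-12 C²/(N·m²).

5.28×10^6 V/m

Choose a coaxial cylinder of radius r = 0.0649 m (arbitrary length L) as the Gaussian surface (r < R).
λ_enc = ∫₀^r ρ(r')·2πr' dr' = (2πρ₀/R)·r^3/3 = 1.904e-5 C/m.
Gauss's law: E·2πrL = λ_enc L/ε₀.
E = |λ_enc|/(2πε₀r) = (1.904×10^-5)/(2π·8.85×10^-12·0.0649) = 5.28×10^6 N/C.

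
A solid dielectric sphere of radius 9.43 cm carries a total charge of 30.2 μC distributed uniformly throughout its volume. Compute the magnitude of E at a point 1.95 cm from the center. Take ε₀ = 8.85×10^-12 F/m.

|E| = 6.31×10^6 N/C

Use a concentric Gaussian sphere at r = 1.95 cm (r < R).
For a uniform sphere the enclosed fraction is (r/R)³, so Q_enc = (30.2 μC)(0.0195/0.0943)³ = 2.67×10^-7 C.
Gauss's law: E·4πr² = Q_enc/ε₀.
E = |Q_enc|/(4πε₀r²) = (2.67e-7)/(4π·8.85×10^-12·(0.0195)²) = 6.31×10^6 N/C.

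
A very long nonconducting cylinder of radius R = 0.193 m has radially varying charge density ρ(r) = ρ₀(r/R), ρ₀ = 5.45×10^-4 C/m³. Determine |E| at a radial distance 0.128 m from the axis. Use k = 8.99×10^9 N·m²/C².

Choose a coaxial cylinder of radius r = 0.128 m (arbitrary length L) as the Gaussian surface (r < R).
λ_enc = ∫₀^r ρ(r')·2πr' dr' = (2πρ₀/R)·r^3/3 = 1.24×10^-5 C/m.
By Gauss's law (flux through the curved wall only), E·2πrL = λ_enc L/ε₀.
E = 2k|λ_enc|/r = 2(8.99×10^9)(1.24×10^-5)/(0.128) = 1.74×10^6 N/C.

1.74×10^6 N/C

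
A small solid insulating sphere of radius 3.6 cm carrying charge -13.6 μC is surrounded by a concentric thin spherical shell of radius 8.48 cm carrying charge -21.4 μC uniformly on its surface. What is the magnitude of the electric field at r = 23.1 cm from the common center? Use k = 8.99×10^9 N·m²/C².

Use a concentric Gaussian sphere at r = 23.1 cm (r > 8.48 cm, enclosing both).
Q_enc = (-13.6 μC) + (-21.4 μC) = -3.50e-5 C.
By Gauss's law, ∮E·dA = E·4πr² = Q_enc/ε₀.
E = k|Q_enc|/r² = (8.99×10^9)(3.50e-5)/(0.231)² = 5.90e6 N/C.

|E| ≈ 5.90e6 V/m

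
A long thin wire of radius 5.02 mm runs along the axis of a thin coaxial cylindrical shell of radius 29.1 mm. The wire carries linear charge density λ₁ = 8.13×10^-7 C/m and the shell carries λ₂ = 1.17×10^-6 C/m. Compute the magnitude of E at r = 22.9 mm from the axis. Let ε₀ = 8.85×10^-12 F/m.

|E| ≈ 6.38×10^5 V/m

Take a coaxial cylindrical Gaussian surface of radius r = 22.9 mm and length L (between the conductors, 5.02 mm < r < 29.1 mm).
Only the inner wire is enclosed; the outer shell contributes nothing inside itself. λ_enc = λ₁ = 8.13e-7 C/m.
Since E is radial and uniform over the curved surface, Φ = E·2πrL = Q_enc/ε₀ = λ_enc L/ε₀.
E = |λ_enc|/(2πε₀r) = (8.13×10^-7)/(2π·8.85×10^-12·0.0229) = 6.38e5 N/C.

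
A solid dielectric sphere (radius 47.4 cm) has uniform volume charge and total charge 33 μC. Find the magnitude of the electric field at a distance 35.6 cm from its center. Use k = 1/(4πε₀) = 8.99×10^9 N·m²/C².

Take a concentric spherical Gaussian surface of radius r = 35.6 cm (r < R).
Only the charge within r is enclosed: Q_enc = Q·(r/R)³ = (33 μC)·(35.6 cm/47.4 cm)³ = 1.398×10^-5 C.
Applying ∮E·dA = Q_enc/ε₀ with Φ = E(4πr²):
E = k|Q_enc|/r² = (8.99×10^9)(1.398×10^-5)/(0.356)² = 9.92e5 N/C.

|E| ≈ 9.92×10^5 N/C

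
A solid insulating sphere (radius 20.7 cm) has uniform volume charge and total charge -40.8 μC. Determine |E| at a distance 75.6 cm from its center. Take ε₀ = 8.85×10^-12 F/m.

E = 6.42×10^5 N/C

Symmetry ⇒ E = E(r) r̂. Gaussian sphere of radius r = 75.6 cm (r > R, so the entire charge is enclosed).
Q_enc = -40.8 μC = -4.08e-5 C.
Gauss's law: E·4πr² = Q_enc/ε₀.
E = |Q_enc|/(4πε₀r²) = (4.08e-5)/(4π·8.85×10^-12·(0.756)²) = 6.42×10^5 N/C.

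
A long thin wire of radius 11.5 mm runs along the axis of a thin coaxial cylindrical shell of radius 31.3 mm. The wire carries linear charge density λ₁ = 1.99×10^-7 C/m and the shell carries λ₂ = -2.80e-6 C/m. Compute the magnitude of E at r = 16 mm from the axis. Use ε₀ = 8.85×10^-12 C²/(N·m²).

|E| ≈ 2.24×10^5 V/m

Coaxial Gaussian cylinder, radius r = 16 mm, length L (between the conductors, 11.5 mm < r < 31.3 mm).
The shell at 31.3 mm lies outside the Gaussian surface, so λ_enc = λ₁ = 1.99e-7 C/m.
By Gauss's law (flux through the curved wall only), E·2πrL = λ_enc L/ε₀.
E = |λ_enc|/(2πε₀r) = (1.99×10^-7)/(2π·8.85×10^-12·0.016) = 2.24e5 N/C.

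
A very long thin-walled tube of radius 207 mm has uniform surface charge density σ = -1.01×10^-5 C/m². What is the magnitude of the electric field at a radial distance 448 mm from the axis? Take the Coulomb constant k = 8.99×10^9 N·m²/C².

Choose a coaxial cylinder of radius r = 448 mm (arbitrary length L) as the Gaussian surface (r > 207 mm).
The whole shell is enclosed: λ_enc = σ·2πR = (-1.01×10^-5)·2π·(0.207) = -1.314e-5 C/m.
By Gauss's law (flux through the curved wall only), E·2πrL = λ_enc L/ε₀.
E = 2k|λ_enc|/r = 2(8.99×10^9)(1.314×10^-5)/(0.448) = 5.27×10^5 N/C.

|E| = 5.27×10^5 N/C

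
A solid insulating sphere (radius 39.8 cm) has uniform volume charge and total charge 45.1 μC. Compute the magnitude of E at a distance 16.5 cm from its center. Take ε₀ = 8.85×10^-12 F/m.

Take a concentric spherical Gaussian surface of radius r = 16.5 cm (r < R).
Only the charge within r is enclosed: Q_enc = Q·(r/R)³ = (45.1 μC)·(16.5 cm/39.8 cm)³ = 3.214×10^-6 C.
Gauss's law: E·4πr² = Q_enc/ε₀.
E = |Q_enc|/(4πε₀r²) = (3.214×10^-6)/(4π·8.85×10^-12·(0.165)²) = 1.06×10^6 N/C.

E ≈ 1.06×10^6 N/C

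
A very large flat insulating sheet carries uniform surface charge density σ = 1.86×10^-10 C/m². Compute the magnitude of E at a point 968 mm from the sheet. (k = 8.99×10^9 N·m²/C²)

By planar symmetry E is perpendicular to the sheet and uniform; use a Gaussian pillbox with flat faces of area A on each side of the sheet.
Flux Φ = 2EA and Q_enc = σA, so 2EA = σA/ε₀ ⇒ E = |σ|/(2ε₀), independent of distance.
E = 2πk|σ| = 2π(8.99×10^9)(1.86×10^-10) = 10.5 N/C.

|E| ≈ 10.5 N/C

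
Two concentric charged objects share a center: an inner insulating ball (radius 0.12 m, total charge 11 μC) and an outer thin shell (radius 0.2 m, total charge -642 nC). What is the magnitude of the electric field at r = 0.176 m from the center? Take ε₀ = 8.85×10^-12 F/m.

Take a concentric spherical Gaussian surface of radius r = 0.176 m (between the bodies, 0.12 m < r < 0.2 m).
Only the inner charge is enclosed; the outer shell contributes nothing inside itself. Q_enc = 11 μC = 1.10e-5 C.
Applying ∮E·dA = Q_enc/ε₀ with Φ = E(4πr²):
E = |Q_enc|/(4πε₀r²) = (1.10e-5)/(4π·8.85×10^-12·(0.176)²) = 3.19e6 N/C.

|E| = 3.19×10^6 V/m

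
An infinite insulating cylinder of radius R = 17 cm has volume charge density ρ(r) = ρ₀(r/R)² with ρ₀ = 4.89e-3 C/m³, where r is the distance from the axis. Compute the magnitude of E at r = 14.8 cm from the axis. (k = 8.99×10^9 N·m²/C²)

Choose a coaxial cylinder of radius r = 14.8 cm (arbitrary length L) as the Gaussian surface (r < R).
λ_enc = ∫₀^r ρ(r')·2πr' dr' = (2πρ₀/R²)·r^4/4 = 1.275×10^-4 C/m.
Since E is radial and uniform over the curved surface, Φ = E·2πrL = Q_enc/ε₀ = λ_enc L/ε₀.
E = 2k|λ_enc|/r = 2(8.99×10^9)(1.275e-4)/(0.148) = 1.55e7 N/C.

E ≈ 1.55×10^7 N/C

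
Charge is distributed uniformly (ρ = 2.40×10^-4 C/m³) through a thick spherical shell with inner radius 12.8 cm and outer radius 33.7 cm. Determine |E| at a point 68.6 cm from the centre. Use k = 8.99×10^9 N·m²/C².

By spherical symmetry E is radial; choose a Gaussian sphere of radius r = 68.6 cm (r > 33.7 cm, enclosing the whole shell).
Q_enc = ρ·(4π/3)(b³ − a³) = (2.40e-4)·(4π/3)·((0.337)³ − (0.128)³) = 3.637×10^-5 C.
By Gauss's law, ∮E·dA = E·4πr² = Q_enc/ε₀.
E = k|Q_enc|/r² = (8.99×10^9)(3.637×10^-5)/(0.686)² = 6.95×10^5 N/C.

E = 6.95e5 N/C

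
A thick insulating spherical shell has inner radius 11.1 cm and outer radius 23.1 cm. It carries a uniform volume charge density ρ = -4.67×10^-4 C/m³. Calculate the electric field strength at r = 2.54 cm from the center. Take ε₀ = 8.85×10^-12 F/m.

Use a concentric Gaussian sphere at r = 2.54 cm (r < 11.1 cm, inside the empty cavity).
No charge is enclosed, so by Gauss's law E·4πr² = 0 ⇒ E = 0.

E = 0 (no enclosed charge)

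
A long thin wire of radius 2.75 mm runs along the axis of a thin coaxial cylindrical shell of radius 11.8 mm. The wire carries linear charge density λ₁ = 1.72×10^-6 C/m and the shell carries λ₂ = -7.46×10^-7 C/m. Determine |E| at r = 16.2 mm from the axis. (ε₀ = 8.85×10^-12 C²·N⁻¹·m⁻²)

1.08×10^6 N/C

Choose a coaxial cylinder of radius r = 16.2 mm (arbitrary length L) as the Gaussian surface (r > 11.8 mm, enclosing both).
λ_enc = λ₁ + λ₂ = (1.72×10^-6) + (-7.46e-7) = 9.74×10^-7 C/m.
Applying ∮E·dA = Q_enc/ε₀ with the end caps contributing no flux:
E = |λ_enc|/(2πε₀r) = (9.74×10^-7)/(2π·8.85×10^-12·0.0162) = 1.08e6 N/C.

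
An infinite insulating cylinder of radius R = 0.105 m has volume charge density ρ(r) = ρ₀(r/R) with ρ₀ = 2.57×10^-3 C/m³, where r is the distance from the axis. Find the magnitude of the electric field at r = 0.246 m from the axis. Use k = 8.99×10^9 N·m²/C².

Choose a coaxial cylinder of radius r = 0.246 m (arbitrary length L) as the Gaussian surface (r > R, full charge per length enclosed).
λ_enc = 2π ∫₀^R ρ₀(r'/R)^1 r' dr' = 2πρ₀R²/3 = 5.934×10^-5 C/m.
Gauss's law: E·2πrL = λ_enc L/ε₀.
E = 2k|λ_enc|/r = 2(8.99×10^9)(5.934×10^-5)/(0.246) = 4.34e6 N/C.

|E| = 4.34×10^6 N/C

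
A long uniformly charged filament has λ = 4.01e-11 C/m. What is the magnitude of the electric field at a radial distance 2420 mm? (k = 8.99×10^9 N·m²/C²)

|E| ≈ 0.298 V/m

Take a coaxial cylindrical Gaussian surface of radius r = 2420 mm and length L.
Q_enc = λL, so λ_enc = 4.01e-11 C/m.
Gauss's law: E·2πrL = λ_enc L/ε₀.
E = 2k|λ_enc|/r = 2(8.99×10^9)(4.01×10^-11)/(2.42) = 0.298 N/C.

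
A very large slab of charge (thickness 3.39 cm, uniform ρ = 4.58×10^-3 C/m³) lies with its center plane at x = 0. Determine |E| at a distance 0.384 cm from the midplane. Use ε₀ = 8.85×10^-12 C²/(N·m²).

1.99×10^6 V/m

By symmetry E is perpendicular to the slab. A Gaussian pillbox from −0.384 cm to +0.384 cm (face area A) lies entirely within the slab.
Q_enc = ρ·(2x)·A and flux = 2EA, so 2EA = 2ρxA/ε₀ ⇒ E = |ρ|x/ε₀.
E = (4.58×10^-3)(0.00384)/(8.85×10^-12) = 1.99×10^6 N/C.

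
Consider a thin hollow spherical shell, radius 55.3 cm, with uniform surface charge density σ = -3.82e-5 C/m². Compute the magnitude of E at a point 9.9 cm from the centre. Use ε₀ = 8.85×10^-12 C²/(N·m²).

Symmetry ⇒ E = E(r) r̂. Gaussian sphere of radius r = 9.9 cm (inside the shell, r < 55.3 cm).
All the charge is outside the Gaussian surface: Q_enc = 0, hence E = 0 everywhere inside the shell.

E = 0 (no enclosed charge)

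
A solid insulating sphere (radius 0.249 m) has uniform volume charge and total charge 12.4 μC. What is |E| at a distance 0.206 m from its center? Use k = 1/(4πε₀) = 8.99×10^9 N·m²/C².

Use a concentric Gaussian sphere at r = 0.206 m (r < R).
For a uniform sphere the enclosed fraction is (r/R)³, so Q_enc = (12.4 μC)(0.206/0.249)³ = 7.021×10^-6 C.
Since E is radial and uniform over the Gaussian sphere, Φ = E·4πr² = Q_enc/ε₀.
E = k|Q_enc|/r² = (8.99×10^9)(7.021e-6)/(0.206)² = 1.49e6 N/C.

1.49×10^6 V/m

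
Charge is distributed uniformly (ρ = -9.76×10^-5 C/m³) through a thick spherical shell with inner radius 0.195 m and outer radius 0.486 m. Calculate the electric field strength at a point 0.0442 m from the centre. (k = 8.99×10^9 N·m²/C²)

By spherical symmetry E is radial; choose a Gaussian sphere of radius r = 0.0442 m (r < 0.195 m, inside the empty cavity).
No charge is enclosed, so by Gauss's law E·4πr² = 0 ⇒ E = 0.

|E| = 0 N/C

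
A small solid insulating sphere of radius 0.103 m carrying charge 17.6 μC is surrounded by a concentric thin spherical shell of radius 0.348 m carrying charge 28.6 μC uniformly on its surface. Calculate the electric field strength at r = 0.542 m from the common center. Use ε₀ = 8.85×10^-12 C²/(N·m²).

E = 1.41e6 V/m

Symmetry ⇒ E = E(r) r̂. Gaussian sphere of radius r = 0.542 m (r > 0.348 m, enclosing both).
Q_enc = (17.6 μC) + (28.6 μC) = 4.62×10^-5 C.
Gauss's law: E·4πr² = Q_enc/ε₀.
E = |Q_enc|/(4πε₀r²) = (4.62×10^-5)/(4π·8.85×10^-12·(0.542)²) = 1.41e6 N/C.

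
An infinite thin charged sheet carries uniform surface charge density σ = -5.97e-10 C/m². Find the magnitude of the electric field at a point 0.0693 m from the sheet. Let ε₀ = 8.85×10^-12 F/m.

Choose a cylindrical pillbox piercing the sheet, end faces (area A) parallel to it.
Only the two end caps contribute flux: Φ = 2EA. With Q_enc = σA, Gauss's law gives E = |σ|/(2ε₀).
E = |σ|/(2ε₀) = (5.97×10^-10)/(2·8.85×10^-12) = 33.7 N/C.

|E| ≈ 33.7 N/C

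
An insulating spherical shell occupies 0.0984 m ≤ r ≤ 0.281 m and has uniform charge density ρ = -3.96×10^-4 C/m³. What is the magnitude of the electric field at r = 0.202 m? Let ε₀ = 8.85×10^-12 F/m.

By spherical symmetry E is radial; choose a Gaussian sphere of radius r = 0.202 m (within the shell material, 0.0984 m < r < 0.281 m).
Only the shell between 0.0984 m and r is enclosed: Q_enc = ρ·(4π/3)(r³ − a³) = (-3.96×10^-4)·(4π/3)·((0.202)³ − (0.0984)³) = -1.209×10^-5 C.
Gauss's law: E·4πr² = Q_enc/ε₀.
E = |Q_enc|/(4πε₀r²) = (1.209×10^-5)/(4π·8.85×10^-12·(0.202)²) = 2.66e6 N/C.

E = 2.66e6 V/m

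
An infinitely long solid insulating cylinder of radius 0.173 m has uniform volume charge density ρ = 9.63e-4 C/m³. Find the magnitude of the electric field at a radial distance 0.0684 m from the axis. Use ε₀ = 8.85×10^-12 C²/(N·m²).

E ≈ 3.72e6 N/C

Choose a coaxial cylinder of radius r = 0.0684 m (arbitrary length L) as the Gaussian surface (r < R).
Charge inside radius r per length L is ρ·πr²·L, so λ_enc = ρπr² = 1.415×10^-5 C/m.
Gauss's law: E·2πrL = λ_enc L/ε₀.
E = |λ_enc|/(2πε₀r) = (1.415e-5)/(2π·8.85×10^-12·0.0684) = 3.72×10^6 N/C.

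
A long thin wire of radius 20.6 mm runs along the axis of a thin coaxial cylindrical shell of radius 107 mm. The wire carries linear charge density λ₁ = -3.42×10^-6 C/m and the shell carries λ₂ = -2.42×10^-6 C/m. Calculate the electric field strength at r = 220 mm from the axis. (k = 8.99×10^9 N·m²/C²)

Coaxial Gaussian cylinder, radius r = 220 mm, length L (r > 107 mm, enclosing both).
λ_enc = λ₁ + λ₂ = (-3.42e-6) + (-2.42e-6) = -5.84e-6 C/m.
Gauss's law: E·2πrL = λ_enc L/ε₀.
E = 2k|λ_enc|/r = 2(8.99×10^9)(5.84e-6)/(0.22) = 4.77×10^5 N/C.

|E| = 4.77×10^5 N/C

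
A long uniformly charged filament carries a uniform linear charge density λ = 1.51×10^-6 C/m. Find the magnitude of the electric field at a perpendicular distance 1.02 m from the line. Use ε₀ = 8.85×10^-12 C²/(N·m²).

E = 2.66×10^4 N/C

Choose a coaxial cylinder of radius r = 1.02 m (arbitrary length L) as the Gaussian surface.
Q_enc = λL, so λ_enc = 1.51e-6 C/m.
Applying ∮E·dA = Q_enc/ε₀ with the end caps contributing no flux:
E = |λ_enc|/(2πε₀r) = (1.51×10^-6)/(2π·8.85×10^-12·1.02) = 2.66×10^4 N/C.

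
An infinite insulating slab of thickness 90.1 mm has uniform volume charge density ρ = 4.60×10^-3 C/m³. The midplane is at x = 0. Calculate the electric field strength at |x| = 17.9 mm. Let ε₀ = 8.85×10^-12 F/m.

By symmetry E is perpendicular to the slab. A Gaussian pillbox from −17.9 mm to +17.9 mm (face area A) lies entirely within the slab.
Q_enc = ρ·(2x)·A and flux = 2EA, so 2EA = 2ρxA/ε₀ ⇒ E = |ρ|x/ε₀.
E = (4.60e-3)(0.0179)/(8.85×10^-12) = 9.30e6 N/C.

9.30e6 V/m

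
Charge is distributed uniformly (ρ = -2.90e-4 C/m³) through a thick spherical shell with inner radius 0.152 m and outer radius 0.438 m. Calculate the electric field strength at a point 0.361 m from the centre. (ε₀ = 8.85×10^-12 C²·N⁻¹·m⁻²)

Use a concentric Gaussian sphere at r = 0.361 m (within the shell material, 0.152 m < r < 0.438 m).
Only the shell between 0.152 m and r is enclosed: Q_enc = ρ·(4π/3)(r³ − a³) = (-2.90×10^-4)·(4π/3)·((0.361)³ − (0.152)³) = -5.288×10^-5 C.
Applying ∮E·dA = Q_enc/ε₀ with Φ = E(4πr²):
E = |Q_enc|/(4πε₀r²) = (5.288e-5)/(4π·8.85×10^-12·(0.361)²) = 3.65×10^6 N/C.

|E| ≈ 3.65×10^6 N/C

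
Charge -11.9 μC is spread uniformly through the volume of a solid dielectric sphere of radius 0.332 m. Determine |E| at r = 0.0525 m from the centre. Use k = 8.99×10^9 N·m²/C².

E = 1.53×10^5 N/C

Take a concentric spherical Gaussian surface of radius r = 0.0525 m (r < R).
For a uniform sphere the enclosed fraction is (r/R)³, so Q_enc = (-11.9 μC)(0.0525/0.332)³ = -4.706e-8 C.
Gauss's law: E·4πr² = Q_enc/ε₀.
E = k|Q_enc|/r² = (8.99×10^9)(4.706×10^-8)/(0.0525)² = 1.53e5 N/C.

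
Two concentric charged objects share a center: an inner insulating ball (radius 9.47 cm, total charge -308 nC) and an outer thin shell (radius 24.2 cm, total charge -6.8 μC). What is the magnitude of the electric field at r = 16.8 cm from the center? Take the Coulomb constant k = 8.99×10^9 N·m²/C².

Take a concentric spherical Gaussian surface of radius r = 16.8 cm (between the bodies, 9.47 cm < r < 24.2 cm).
Only the inner charge is enclosed; the outer shell contributes nothing inside itself. Q_enc = -308 nC = -3.08e-7 C.
By Gauss's law, ∮E·dA = E·4πr² = Q_enc/ε₀.
E = k|Q_enc|/r² = (8.99×10^9)(3.08×10^-7)/(0.168)² = 9.81×10^4 N/C.

E = 9.81×10^4 V/m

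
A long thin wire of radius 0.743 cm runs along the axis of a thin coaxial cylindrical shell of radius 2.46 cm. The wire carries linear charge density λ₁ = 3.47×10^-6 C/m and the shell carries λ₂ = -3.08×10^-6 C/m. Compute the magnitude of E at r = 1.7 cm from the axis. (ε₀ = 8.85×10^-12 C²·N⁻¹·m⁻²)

By cylindrical symmetry E is radial; use a coaxial Gaussian cylinder of radius 1.7 cm and length L (between the conductors, 0.743 cm < r < 2.46 cm).
The shell at 2.46 cm lies outside the Gaussian surface, so λ_enc = λ₁ = 3.47×10^-6 C/m.
Gauss's law: E·2πrL = λ_enc L/ε₀.
E = |λ_enc|/(2πε₀r) = (3.47×10^-6)/(2π·8.85×10^-12·0.017) = 3.67e6 N/C.

|E| ≈ 3.67e6 N/C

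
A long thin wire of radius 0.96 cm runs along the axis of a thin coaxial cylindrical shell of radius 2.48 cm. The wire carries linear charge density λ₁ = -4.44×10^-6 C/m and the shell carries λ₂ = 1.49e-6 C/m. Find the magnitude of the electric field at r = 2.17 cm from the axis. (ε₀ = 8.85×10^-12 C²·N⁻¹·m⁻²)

By cylindrical symmetry E is radial; use a coaxial Gaussian cylinder of radius 2.17 cm and length L (between the conductors, 0.96 cm < r < 2.48 cm).
Only the inner wire is enclosed; the outer shell contributes nothing inside itself. λ_enc = λ₁ = -4.44e-6 C/m.
By Gauss's law (flux through the curved wall only), E·2πrL = λ_enc L/ε₀.
E = |λ_enc|/(2πε₀r) = (4.44×10^-6)/(2π·8.85×10^-12·0.0217) = 3.68×10^6 N/C.

3.68e6 V/m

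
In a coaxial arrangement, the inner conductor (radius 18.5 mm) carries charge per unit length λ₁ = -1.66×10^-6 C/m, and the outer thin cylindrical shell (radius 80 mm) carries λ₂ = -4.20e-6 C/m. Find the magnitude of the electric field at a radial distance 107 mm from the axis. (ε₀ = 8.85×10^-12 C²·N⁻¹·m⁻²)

By cylindrical symmetry E is radial; use a coaxial Gaussian cylinder of radius 107 mm and length L (r > 80 mm, enclosing both).
λ_enc = λ₁ + λ₂ = (-1.66×10^-6) + (-4.20×10^-6) = -5.86e-6 C/m.
Since E is radial and uniform over the curved surface, Φ = E·2πrL = Q_enc/ε₀ = λ_enc L/ε₀.
E = |λ_enc|/(2πε₀r) = (5.86e-6)/(2π·8.85×10^-12·0.107) = 9.85×10^5 N/C.

9.85×10^5 N/C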